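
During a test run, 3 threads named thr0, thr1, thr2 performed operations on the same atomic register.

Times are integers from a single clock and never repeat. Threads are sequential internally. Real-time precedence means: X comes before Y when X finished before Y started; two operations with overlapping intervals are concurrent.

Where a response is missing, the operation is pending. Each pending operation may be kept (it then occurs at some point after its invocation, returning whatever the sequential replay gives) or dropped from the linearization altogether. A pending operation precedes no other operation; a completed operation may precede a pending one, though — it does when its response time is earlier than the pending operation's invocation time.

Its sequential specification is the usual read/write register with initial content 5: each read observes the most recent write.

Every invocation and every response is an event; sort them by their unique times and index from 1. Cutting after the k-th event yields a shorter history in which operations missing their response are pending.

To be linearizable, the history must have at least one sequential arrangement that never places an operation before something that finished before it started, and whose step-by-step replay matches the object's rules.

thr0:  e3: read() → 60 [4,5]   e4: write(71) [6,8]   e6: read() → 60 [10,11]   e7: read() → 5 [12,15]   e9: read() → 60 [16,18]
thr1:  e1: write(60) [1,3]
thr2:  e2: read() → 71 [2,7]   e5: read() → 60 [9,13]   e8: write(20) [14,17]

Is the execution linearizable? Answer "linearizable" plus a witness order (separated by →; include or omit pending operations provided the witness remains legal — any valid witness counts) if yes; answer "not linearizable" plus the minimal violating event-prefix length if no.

not linearizable — minimal violating prefix: 11 events

the violation lands at event 11, e6's response at time 11: events 1..10 linearize, events 1..11 do not
checked exhaustively: 4 real-time-consistent orders of 5 completed operations, zero legal atomic register replays
including or dropping the 1 pending operation (e5) in any combination fails
e.g. e1, e2, e3, e4, e6 (pending dropped): illegal at step 2, since e2 read() → 71 cannot apply there
e.g. e1, e3, e2, e4, e6 (pending dropped): illegal at step 3, since e2 read() → 71 cannot apply there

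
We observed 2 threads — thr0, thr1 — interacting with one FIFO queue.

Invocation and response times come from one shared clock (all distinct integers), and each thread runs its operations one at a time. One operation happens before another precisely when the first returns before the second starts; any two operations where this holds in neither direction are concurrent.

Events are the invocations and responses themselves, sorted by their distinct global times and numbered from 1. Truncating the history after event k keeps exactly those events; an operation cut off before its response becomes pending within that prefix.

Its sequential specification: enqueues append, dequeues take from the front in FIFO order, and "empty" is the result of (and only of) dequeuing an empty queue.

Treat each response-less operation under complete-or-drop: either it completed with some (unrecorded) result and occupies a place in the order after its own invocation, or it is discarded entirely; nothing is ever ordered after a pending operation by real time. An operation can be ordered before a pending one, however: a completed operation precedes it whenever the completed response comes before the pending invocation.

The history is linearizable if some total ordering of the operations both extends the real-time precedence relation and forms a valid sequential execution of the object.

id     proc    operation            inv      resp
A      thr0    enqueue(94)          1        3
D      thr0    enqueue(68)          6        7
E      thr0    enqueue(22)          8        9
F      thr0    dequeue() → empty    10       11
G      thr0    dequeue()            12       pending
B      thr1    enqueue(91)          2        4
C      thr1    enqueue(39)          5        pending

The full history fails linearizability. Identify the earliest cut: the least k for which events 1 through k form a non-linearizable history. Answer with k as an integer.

11

a valid linearization of events 1..10 exists, for instance A, B, C, D, E:
after step 1 (A enqueue(94)): queue <94>
after step 2 (B enqueue(91)): queue <94,91>
after step 3 (C enqueue(39) (pending, included)): queue <94,91,39>
after step 4 (D enqueue(68)): queue <94,91,39,68>
after step 5 (E enqueue(22)): queue <94,91,39,68,22>
with event 11 included (F responding at time 11), all real-time-consistent orders fail
include/drop combinations of the 1 pending operation (C) were all tried; none helps
e.g. A, B, D, E, F (pending dropped): illegal at step 5, since F dequeue() → empty cannot apply there
e.g. B, A, D, E, F (pending dropped): illegal at step 5, since F dequeue() → empty cannot apply there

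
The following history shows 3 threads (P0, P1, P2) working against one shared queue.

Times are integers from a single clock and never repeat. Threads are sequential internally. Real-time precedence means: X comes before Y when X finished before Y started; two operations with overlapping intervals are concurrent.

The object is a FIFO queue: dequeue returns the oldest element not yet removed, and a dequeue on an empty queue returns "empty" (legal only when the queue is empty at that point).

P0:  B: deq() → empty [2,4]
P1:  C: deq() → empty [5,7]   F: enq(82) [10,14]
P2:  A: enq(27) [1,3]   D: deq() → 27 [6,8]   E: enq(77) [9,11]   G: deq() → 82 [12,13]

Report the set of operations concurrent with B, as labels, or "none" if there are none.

concurrent with B ([2,4]): every op whose interval crosses 2..4
A [1,3]: concurrent
C [5,7]: after
D [6,8]: after
E [9,11]: after
F [10,14]: after
G [12,13]: after

A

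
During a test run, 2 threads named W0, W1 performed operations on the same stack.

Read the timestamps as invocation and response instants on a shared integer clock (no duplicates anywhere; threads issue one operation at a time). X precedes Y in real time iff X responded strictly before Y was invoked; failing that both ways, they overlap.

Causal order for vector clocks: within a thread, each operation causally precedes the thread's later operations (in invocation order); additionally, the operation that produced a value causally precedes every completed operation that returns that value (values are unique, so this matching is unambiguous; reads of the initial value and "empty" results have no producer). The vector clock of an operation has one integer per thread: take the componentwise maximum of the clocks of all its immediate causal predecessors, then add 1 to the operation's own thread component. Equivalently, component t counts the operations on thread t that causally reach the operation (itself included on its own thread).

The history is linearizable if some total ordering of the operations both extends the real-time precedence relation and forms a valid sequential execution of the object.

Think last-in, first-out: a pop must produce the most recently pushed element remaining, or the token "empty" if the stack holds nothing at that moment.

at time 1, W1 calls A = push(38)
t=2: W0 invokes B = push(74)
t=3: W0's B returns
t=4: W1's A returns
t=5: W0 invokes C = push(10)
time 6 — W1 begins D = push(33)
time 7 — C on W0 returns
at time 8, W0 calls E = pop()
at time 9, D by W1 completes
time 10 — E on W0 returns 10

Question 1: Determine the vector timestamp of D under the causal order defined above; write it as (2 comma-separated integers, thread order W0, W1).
invoked at 1, A has no predecessors; its own W1 bump gives (0, 1)
invoked at 2, B has no predecessors; its own W0 bump gives (1, 0)
D (invocation 6): componentwise max over VC(A)=(0, 1), +1 at W1, giving (0, 2)
C (invocation 5): componentwise max over VC(B)=(1, 0), +1 at W0, giving (2, 0)
E (invocation 8): componentwise max over VC(C)=(2, 0), +1 at W0, giving (3, 0)
target: VC(D) = (0, 2)

(0, 2)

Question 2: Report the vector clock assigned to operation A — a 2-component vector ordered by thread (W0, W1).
root op A, invoked 1: fresh clock plus W1's own tick → (0, 1)
root op B, invoked 2: fresh clock plus W0's own tick → (1, 0)
from VC(A)=(0, 1), D (invoked 6) maxes components and bumps W1 → (0, 2)
from VC(B)=(1, 0), C (invoked 5) maxes components and bumps W0 → (2, 0)
from VC(C)=(2, 0), E (invoked 8) maxes components and bumps W0 → (3, 0)
target: VC(A) = (0, 1)

(0, 1)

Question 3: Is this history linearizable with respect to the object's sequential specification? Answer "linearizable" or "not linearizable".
witness order: A, B, C, E, D
after step 1 (A push(38)): stack <38>
after step 2 (B push(74)): stack <38,74>
after step 3 (C push(10)): stack <38,74,10>
after step 4 (E pop() → 10): stack <38,74>
after step 5 (D push(33)): stack <38,74,33>

linearizable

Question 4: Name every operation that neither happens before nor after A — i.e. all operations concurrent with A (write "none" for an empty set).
overlap test against A [1,4]: concurrent iff the interval meets 1..4
B [2,3]: concurrent
C [5,7]: after
D [6,9]: after
E [8,10]: after

B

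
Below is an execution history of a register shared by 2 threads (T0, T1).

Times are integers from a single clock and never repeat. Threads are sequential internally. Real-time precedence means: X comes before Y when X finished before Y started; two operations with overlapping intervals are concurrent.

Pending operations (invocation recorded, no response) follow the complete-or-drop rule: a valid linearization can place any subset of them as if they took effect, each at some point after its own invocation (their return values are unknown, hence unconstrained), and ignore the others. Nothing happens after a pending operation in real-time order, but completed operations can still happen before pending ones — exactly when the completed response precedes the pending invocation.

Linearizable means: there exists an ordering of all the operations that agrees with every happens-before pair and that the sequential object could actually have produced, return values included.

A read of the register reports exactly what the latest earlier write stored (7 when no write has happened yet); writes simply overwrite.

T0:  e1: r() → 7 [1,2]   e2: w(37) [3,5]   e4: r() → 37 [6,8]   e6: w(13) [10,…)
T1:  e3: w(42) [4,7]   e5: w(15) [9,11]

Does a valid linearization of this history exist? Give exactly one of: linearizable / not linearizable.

a witness: e1, e2, e4, e3, e5
1. e1 r() → 7, leaving value 7
2. e2 w(37), leaving value 37
3. e4 r() → 37, leaving value 37
4. e3 w(42), leaving value 42
5. e5 w(15), leaving value 15

linearizable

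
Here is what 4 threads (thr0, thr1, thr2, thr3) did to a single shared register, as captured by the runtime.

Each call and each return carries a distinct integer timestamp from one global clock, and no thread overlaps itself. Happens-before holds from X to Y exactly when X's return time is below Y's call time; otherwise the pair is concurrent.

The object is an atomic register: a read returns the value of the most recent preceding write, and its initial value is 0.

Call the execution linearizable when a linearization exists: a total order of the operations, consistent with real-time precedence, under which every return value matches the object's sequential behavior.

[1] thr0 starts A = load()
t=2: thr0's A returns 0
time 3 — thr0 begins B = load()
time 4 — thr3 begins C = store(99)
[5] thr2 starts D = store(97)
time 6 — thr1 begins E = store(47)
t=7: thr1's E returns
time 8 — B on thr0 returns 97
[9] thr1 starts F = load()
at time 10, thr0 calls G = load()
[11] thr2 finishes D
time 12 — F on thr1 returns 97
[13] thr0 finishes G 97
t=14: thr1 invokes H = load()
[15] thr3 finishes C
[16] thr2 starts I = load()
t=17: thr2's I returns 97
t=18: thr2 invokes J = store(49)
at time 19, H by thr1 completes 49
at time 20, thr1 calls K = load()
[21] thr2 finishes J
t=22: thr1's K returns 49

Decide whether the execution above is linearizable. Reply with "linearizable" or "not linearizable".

linearizable

witness order: A, C, E, D, B, F, G, I, J, H, K
after step 1 (A load() → 0): value 0
after step 2 (C store(99)): value 99
after step 3 (E store(47)): value 47
after step 4 (D store(97)): value 97
after step 5 (B load() → 97): value 97
after step 6 (F load() → 97): value 97
after step 7 (G load() → 97): value 97
after step 8 (I load() → 97): value 97
after step 9 (J store(49)): value 49
after step 10 (H load() → 49): value 49
after step 11 (K load() → 49): value 49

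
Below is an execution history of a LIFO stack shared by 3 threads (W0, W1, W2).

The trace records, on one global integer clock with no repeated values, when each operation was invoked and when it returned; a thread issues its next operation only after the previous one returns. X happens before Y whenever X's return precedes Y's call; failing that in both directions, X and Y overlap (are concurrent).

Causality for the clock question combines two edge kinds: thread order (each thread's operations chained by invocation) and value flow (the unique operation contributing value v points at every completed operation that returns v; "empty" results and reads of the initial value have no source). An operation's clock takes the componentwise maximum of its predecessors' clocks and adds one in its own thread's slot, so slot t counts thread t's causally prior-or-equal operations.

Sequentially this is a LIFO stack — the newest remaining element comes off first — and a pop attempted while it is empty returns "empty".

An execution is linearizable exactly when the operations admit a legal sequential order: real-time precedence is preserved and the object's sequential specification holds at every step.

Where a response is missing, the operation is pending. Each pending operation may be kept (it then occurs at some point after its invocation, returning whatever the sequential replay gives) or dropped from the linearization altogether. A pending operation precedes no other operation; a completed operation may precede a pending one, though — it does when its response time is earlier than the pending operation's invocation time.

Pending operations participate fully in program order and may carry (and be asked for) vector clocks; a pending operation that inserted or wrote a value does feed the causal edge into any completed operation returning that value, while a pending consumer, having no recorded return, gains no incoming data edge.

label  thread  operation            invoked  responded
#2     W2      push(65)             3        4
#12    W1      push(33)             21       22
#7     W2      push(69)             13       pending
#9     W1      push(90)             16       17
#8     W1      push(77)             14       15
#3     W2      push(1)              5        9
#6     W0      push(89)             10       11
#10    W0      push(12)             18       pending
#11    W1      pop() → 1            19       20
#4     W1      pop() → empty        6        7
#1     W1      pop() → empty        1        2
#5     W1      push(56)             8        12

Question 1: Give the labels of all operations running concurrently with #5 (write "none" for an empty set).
#3, #6

overlap test against #5 [8,12]: concurrent iff the interval meets 8..12
#1 [1,2]: before
#2 [3,4]: before
#3 [5,9]: concurrent
#4 [6,7]: before
#6 [10,11]: concurrent
#7 [13,…): after
#8 [14,15]: after
#9 [16,17]: after
#10 [18,…): after
#11 [19,20]: after
#12 [21,22]: after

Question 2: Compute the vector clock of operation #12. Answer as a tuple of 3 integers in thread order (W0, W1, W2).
(0, 7, 2)

#2 (invocation 3): nothing precedes it; W2's component alone gives (0, 0, 1)
#1 (invocation 1): nothing precedes it; W1's component alone gives (0, 1, 0)
#6 (invocation 10): nothing precedes it; W0's component alone gives (1, 0, 0)
#3 (invocation 5): componentwise max over VC(#2)=(0, 0, 1), +1 at W2, giving (0, 0, 2)
#4 (invocation 6): componentwise max over VC(#1)=(0, 1, 0), +1 at W1, giving (0, 2, 0)
#10 (invocation 18): componentwise max over VC(#6)=(1, 0, 0), +1 at W0, giving (2, 0, 0)
#7 (invocation 13): componentwise max over VC(#3)=(0, 0, 2), +1 at W2, giving (0, 0, 3)
#5 (invocation 8): componentwise max over VC(#4)=(0, 2, 0), +1 at W1, giving (0, 3, 0)
#8 (invocation 14): componentwise max over VC(#5)=(0, 3, 0), +1 at W1, giving (0, 4, 0)
#9 (invocation 16): componentwise max over VC(#8)=(0, 4, 0), +1 at W1, giving (0, 5, 0)
#11 (invocation 19): componentwise max over VC(#3)=(0, 0, 2), VC(#9)=(0, 5, 0), +1 at W1, giving (0, 6, 2)
#12 (invocation 21): componentwise max over VC(#11)=(0, 6, 2), +1 at W1, giving (0, 7, 2)
target: VC(#12) = (0, 7, 2)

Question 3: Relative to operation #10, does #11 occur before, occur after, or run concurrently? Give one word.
concurrent

#11 spans [19,20], #10 spans [18,…)
the intervals overlap in both directions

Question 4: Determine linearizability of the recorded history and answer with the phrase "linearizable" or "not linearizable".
not linearizable

through event 6 a valid linearization exists; event 7 (#4 responding at time 7) ends that
a single order respects real time; the 3 completed LIFO stack operations fail replay along it
including or dropping the 1 pending operation (#3) in any combination fails
e.g. #1, #2, #4 (pending dropped): illegal at step 3, since #4 pop() → empty cannot apply there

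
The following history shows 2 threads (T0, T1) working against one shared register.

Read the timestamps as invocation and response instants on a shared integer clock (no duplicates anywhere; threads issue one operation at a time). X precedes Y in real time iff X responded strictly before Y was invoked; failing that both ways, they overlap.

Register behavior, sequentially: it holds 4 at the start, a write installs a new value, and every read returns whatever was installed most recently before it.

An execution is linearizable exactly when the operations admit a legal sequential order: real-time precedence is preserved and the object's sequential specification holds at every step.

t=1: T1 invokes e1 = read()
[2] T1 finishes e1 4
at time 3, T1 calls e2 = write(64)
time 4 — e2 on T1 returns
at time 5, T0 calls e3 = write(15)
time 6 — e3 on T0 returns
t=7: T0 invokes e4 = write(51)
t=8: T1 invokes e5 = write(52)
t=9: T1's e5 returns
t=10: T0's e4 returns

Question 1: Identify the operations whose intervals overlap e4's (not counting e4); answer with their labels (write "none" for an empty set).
e5

e4 spans [7,10]; an op avoiding the whole window 7..10 is ordered, any other is concurrent
e1 [1,2]: before
e2 [3,4]: before
e3 [5,6]: before
e5 [8,9]: concurrent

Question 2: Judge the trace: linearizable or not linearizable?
linearizable

one valid linearization: e1, e2, e3, e4, e5
after step 1 (e1 read() → 4): value 4
after step 2 (e2 write(64)): value 64
after step 3 (e3 write(15)): value 15
after step 4 (e4 write(51)): value 51
after step 5 (e5 write(52)): value 52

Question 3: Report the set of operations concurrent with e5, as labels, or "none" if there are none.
e4

overlap test against e5 [8,9]: concurrent iff the interval meets 8..9
e1 [1,2]: before
e2 [3,4]: before
e3 [5,6]: before
e4 [7,10]: concurrent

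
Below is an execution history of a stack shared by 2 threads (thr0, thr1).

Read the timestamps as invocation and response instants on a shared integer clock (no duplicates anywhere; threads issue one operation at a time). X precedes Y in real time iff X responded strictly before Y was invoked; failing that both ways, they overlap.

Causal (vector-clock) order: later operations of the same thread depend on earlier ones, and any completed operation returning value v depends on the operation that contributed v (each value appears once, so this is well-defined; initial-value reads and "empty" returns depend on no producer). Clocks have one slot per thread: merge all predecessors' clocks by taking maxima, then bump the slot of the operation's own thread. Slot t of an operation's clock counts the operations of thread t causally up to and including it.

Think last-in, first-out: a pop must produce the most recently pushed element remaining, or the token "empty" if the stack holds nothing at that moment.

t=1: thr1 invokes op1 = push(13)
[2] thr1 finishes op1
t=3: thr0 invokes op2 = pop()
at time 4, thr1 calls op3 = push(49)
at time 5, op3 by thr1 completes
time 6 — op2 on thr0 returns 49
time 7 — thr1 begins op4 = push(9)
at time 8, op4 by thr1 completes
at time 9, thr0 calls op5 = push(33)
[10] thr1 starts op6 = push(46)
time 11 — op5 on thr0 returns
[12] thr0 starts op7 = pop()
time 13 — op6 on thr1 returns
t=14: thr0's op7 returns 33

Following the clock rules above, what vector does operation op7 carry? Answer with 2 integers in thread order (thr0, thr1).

op1, invoked 1, has no incoming edges; only thr1's bump applies → (0, 1)
from VC(op1)=(0, 1), op3 (invoked 4) maxes components and bumps thr1 → (0, 2)
from VC(op3)=(0, 2), op4 (invoked 7) maxes components and bumps thr1 → (0, 3)
from VC(op3)=(0, 2), op2 (invoked 3) maxes components and bumps thr0 → (1, 2)
from VC(op4)=(0, 3), op6 (invoked 10) maxes components and bumps thr1 → (0, 4)
from VC(op2)=(1, 2), op5 (invoked 9) maxes components and bumps thr0 → (2, 2)
from VC(op5)=(2, 2), op7 (invoked 12) maxes components and bumps thr0 → (3, 2)
target: VC(op7) = (3, 2)

(3, 2)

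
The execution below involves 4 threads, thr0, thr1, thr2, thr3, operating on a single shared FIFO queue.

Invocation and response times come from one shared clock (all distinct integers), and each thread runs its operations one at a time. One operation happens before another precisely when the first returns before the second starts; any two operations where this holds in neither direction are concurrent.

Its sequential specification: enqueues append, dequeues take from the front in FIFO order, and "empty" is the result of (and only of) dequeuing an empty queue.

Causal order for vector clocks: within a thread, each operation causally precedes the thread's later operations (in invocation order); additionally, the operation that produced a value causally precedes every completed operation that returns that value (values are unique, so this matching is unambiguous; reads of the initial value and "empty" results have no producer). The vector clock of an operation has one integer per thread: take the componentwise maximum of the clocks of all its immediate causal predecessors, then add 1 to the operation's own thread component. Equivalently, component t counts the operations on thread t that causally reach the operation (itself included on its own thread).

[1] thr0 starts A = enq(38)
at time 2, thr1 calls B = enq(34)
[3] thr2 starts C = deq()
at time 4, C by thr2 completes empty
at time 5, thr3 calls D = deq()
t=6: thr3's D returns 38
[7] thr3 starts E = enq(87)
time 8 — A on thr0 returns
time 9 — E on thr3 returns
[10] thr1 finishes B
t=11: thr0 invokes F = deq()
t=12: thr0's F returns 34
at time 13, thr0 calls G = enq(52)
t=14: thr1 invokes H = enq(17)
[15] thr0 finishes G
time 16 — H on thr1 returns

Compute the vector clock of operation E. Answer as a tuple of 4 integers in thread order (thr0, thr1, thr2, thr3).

(1, 0, 0, 2)

no predecessors for C (invoked 3): thr2 increments from zero → (0, 0, 1, 0)
no predecessors for B (invoked 2): thr1 increments from zero → (0, 1, 0, 0)
no predecessors for A (invoked 1): thr0 increments from zero → (1, 0, 0, 0)
from VC(B)=(0, 1, 0, 0), H (invoked 14) maxes components and bumps thr1 → (0, 2, 0, 0)
from VC(A)=(1, 0, 0, 0), D (invoked 5) maxes components and bumps thr3 → (1, 0, 0, 1)
from VC(D)=(1, 0, 0, 1), E (invoked 7) maxes components and bumps thr3 → (1, 0, 0, 2)
from VC(A)=(1, 0, 0, 0), VC(B)=(0, 1, 0, 0), F (invoked 11) maxes components and bumps thr0 → (2, 1, 0, 0)
from VC(F)=(2, 1, 0, 0), G (invoked 13) maxes components and bumps thr0 → (3, 1, 0, 0)
target: VC(E) = (1, 0, 0, 2)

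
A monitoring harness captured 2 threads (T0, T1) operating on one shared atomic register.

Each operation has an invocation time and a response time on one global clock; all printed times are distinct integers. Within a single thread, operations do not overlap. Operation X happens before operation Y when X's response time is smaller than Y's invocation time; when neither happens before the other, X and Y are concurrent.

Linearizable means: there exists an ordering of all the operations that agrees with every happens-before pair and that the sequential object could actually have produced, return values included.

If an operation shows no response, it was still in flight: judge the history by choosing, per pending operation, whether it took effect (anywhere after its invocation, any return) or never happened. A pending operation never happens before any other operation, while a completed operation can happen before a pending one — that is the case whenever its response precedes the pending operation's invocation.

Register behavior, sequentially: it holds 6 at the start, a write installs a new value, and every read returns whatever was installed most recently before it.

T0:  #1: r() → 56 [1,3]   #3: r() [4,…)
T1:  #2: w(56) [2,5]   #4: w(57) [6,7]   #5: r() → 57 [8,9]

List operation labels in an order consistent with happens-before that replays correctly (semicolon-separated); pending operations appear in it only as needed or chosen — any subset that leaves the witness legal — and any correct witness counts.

after step 1 (#2 w(56)): value 56
after step 2 (#1 r() → 56): value 56
after step 3 (#3 r() (pending, included)): value 56
after step 4 (#4 w(57)): value 57
after step 5 (#5 r() → 57): value 57

#2; #1; #3; #4; #5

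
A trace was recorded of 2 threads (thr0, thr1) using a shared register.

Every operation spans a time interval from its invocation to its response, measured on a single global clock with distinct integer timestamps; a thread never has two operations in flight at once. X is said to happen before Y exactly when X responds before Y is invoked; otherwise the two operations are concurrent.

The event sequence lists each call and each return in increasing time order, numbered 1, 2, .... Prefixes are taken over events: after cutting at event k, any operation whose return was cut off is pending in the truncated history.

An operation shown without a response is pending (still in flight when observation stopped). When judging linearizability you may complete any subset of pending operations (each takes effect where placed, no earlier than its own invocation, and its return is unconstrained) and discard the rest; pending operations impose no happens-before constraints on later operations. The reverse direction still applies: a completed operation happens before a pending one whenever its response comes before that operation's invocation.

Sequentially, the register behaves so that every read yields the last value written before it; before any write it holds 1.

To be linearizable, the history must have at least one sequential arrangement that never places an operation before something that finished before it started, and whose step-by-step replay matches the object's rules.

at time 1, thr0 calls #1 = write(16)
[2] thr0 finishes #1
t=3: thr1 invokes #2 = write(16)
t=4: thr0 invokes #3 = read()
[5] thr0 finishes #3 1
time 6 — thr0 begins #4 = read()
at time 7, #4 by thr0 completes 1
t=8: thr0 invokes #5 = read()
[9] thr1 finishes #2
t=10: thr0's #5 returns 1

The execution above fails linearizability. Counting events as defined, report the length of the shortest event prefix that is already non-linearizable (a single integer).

events 1..4 are linearizable; a witness order is #1:
step 1: #1 write(16) — value 16
once event 5 joins (#3's response, time 5), exhaustive search finds no witness
no escape via the 1 pending operation (#2): every completion choice fails
take #1, #3 (pending dropped): step 2 already fails, because #3 read() → 1 cannot occur there

5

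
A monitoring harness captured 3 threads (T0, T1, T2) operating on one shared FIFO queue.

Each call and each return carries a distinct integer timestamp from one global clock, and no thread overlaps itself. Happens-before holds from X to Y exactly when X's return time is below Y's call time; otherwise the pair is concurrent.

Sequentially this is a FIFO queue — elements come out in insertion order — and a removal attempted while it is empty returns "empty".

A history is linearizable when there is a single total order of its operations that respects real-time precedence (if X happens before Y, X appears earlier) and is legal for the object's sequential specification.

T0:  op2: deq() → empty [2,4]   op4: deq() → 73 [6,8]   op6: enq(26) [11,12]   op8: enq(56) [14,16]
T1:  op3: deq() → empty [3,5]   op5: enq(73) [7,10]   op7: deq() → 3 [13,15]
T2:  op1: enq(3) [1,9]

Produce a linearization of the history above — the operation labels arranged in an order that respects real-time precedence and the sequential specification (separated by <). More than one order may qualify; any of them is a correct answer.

op2 < op3 < op5 < op1 < op4 < op6 < op7 < op8

after step 1 (op2 deq() → empty): queue <>
after step 2 (op3 deq() → empty): queue <>
after step 3 (op5 enq(73)): queue <73>
after step 4 (op1 enq(3)): queue <73,3>
after step 5 (op4 deq() → 73): queue <3>
after step 6 (op6 enq(26)): queue <3,26>
after step 7 (op7 deq() → 3): queue <26>
after step 8 (op8 enq(56)): queue <26,56>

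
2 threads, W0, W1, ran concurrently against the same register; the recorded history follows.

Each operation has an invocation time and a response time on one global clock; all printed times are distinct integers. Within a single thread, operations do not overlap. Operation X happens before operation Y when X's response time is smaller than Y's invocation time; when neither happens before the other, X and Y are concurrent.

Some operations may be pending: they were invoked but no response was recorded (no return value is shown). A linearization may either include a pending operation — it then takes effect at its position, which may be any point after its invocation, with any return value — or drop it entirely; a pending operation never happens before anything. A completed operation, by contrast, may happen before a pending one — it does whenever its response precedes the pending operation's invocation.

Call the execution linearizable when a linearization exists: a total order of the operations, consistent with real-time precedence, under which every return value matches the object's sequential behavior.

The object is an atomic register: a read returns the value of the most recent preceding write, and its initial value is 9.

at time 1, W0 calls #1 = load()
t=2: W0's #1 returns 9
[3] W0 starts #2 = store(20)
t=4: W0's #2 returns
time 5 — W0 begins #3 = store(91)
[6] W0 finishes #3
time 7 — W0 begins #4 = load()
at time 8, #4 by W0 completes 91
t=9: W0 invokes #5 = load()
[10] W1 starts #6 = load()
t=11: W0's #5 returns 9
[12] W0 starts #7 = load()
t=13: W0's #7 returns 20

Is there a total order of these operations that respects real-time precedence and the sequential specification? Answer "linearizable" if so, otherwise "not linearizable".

through event 10 a valid linearization exists; event 11 (#5 responding at time 11) ends that
one real-time candidate order over the 5 completed operations — the register replay rejects it
no escape via the 1 pending operation (#6): every completion choice fails
for example #1, #2, #3, #4, #5 (pending dropped) fails at step 5: #5 load() → 9 is not legal there

not linearizable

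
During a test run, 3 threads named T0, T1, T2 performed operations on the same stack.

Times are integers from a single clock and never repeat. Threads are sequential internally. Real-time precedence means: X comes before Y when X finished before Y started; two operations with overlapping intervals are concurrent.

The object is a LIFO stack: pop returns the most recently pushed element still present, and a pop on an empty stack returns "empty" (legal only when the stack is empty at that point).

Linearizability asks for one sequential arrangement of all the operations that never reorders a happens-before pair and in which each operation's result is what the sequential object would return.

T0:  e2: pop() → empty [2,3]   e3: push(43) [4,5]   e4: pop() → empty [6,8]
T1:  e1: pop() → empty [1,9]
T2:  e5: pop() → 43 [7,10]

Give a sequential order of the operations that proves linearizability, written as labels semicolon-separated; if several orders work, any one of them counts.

after step 1 (e1 pop() → empty): stack <>
after step 2 (e2 pop() → empty): stack <>
after step 3 (e3 push(43)): stack <43>
after step 4 (e5 pop() → 43): stack <>
after step 5 (e4 pop() → empty): stack <>

e1; e2; e3; e5; e4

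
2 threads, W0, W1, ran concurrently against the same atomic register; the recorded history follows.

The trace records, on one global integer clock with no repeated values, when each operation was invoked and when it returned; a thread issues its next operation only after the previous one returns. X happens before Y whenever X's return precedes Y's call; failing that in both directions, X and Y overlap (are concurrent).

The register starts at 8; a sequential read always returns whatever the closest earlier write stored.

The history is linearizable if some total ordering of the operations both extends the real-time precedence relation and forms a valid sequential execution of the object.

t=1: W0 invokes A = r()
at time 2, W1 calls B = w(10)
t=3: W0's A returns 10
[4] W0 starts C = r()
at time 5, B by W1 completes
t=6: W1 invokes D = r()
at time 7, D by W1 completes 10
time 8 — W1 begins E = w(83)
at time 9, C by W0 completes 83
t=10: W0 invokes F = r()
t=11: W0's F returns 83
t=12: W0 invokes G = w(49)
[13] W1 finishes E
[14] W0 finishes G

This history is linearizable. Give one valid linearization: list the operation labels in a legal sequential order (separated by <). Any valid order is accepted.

after step 1 (B w(10)): value 10
after step 2 (A r() → 10): value 10
after step 3 (D r() → 10): value 10
after step 4 (E w(83)): value 83
after step 5 (C r() → 83): value 83
after step 6 (F r() → 83): value 83
after step 7 (G w(49)): value 49

B < A < D < E < C < F < G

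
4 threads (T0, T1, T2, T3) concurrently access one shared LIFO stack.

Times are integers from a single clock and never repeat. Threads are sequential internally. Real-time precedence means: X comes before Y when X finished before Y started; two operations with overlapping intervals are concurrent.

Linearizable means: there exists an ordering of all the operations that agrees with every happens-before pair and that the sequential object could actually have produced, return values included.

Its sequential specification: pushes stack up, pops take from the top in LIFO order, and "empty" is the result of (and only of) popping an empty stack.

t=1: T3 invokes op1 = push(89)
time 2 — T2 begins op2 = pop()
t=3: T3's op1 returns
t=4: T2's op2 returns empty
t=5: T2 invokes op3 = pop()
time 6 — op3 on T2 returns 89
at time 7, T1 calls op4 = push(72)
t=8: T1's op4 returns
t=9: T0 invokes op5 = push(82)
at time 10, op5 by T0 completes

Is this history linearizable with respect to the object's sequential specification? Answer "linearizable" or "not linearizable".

witness order: op2, op1, op3, op4, op5
after step 1 (op2 pop() → empty): stack <>
after step 2 (op1 push(89)): stack <89>
after step 3 (op3 pop() → 89): stack <>
after step 4 (op4 push(72)): stack <72>
after step 5 (op5 push(82)): stack <72,82>

linearizable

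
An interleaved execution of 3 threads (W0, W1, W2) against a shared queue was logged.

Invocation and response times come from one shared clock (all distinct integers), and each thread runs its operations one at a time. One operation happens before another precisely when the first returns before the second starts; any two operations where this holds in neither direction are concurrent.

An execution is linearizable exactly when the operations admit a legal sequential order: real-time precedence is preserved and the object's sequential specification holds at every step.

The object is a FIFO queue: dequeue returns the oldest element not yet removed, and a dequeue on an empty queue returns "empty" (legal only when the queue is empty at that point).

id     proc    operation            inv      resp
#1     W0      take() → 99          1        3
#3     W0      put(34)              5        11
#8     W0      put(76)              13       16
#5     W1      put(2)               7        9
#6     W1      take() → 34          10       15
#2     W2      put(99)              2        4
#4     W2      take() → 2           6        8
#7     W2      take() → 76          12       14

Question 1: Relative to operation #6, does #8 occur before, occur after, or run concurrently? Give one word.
concurrent

#8 spans [13,16], #6 spans [10,15]
the intervals overlap in both directions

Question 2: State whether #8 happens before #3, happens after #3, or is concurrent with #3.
after

#8 spans [13,16], #3 spans [5,11]
resp(#3)=11 < inv(#8)=13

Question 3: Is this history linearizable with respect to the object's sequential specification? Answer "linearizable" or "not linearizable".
linearizable

a witness: #2, #1, #5, #3, #4, #6, #8, #7
after step 1 (#2 put(99)): queue <99>
after step 2 (#1 take() → 99): queue <>
after step 3 (#5 put(2)): queue <2>
after step 4 (#3 put(34)): queue <2,34>
after step 5 (#4 take() → 2): queue <34>
after step 6 (#6 take() → 34): queue <>
after step 7 (#8 put(76)): queue <76>
after step 8 (#7 take() → 76): queue <>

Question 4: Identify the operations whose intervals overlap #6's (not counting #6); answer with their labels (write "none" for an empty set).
#3, #7, #8

#6 runs from 10 to 15; window-overlapping ops are concurrent
#1 [1,3]: before
#2 [2,4]: before
#3 [5,11]: concurrent
#4 [6,8]: before
#5 [7,9]: before
#7 [12,14]: concurrent
#8 [13,16]: concurrent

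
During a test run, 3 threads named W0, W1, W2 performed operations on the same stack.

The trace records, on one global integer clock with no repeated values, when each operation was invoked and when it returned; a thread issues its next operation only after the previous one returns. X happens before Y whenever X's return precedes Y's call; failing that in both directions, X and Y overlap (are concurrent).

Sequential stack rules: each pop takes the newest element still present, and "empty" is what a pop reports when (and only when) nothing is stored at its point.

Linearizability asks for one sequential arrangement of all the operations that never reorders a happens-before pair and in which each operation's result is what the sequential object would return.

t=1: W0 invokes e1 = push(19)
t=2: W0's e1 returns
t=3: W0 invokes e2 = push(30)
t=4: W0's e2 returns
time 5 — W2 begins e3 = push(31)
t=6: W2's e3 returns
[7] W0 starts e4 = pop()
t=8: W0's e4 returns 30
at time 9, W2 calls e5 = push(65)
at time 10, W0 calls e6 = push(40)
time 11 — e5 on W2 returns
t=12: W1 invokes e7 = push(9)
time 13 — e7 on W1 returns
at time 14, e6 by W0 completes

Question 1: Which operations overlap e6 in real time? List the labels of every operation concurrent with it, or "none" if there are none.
e5, e7

overlap test against e6 [10,14]: concurrent iff the interval meets 10..14
e1 [1,2]: before
e2 [3,4]: before
e3 [5,6]: before
e4 [7,8]: before
e5 [9,11]: concurrent
e7 [12,13]: concurrent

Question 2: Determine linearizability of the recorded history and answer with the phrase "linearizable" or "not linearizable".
not linearizable

through event 7 a valid linearization exists; event 8 (e4 responding at time 8) ends that
a single order respects real time; the 4 completed stack operations fail replay along it
e.g. e1, e2, e3, e4: illegal at step 4, since e4 pop() → 30 cannot apply there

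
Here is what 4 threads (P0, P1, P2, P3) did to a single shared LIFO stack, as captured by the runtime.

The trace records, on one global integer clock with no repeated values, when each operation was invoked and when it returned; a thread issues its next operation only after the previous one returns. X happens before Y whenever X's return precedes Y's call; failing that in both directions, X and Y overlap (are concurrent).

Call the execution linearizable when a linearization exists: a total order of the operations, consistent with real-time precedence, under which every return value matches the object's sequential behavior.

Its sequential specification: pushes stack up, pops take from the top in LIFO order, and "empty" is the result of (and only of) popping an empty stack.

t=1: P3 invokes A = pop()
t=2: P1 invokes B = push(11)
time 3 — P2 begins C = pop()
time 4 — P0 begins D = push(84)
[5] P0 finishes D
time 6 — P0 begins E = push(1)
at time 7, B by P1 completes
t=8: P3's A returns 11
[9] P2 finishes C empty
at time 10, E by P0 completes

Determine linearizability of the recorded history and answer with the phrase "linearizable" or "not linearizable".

linearizable

a witness: B, A, C, D, E
1. B push(11), leaving stack <11>
2. A pop() → 11, leaving stack <>
3. C pop() → empty, leaving stack <>
4. D push(84), leaving stack <84>
5. E push(1), leaving stack <84,1>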